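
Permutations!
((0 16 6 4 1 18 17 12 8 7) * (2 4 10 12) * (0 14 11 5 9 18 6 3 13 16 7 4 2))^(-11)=(0 9 14 17 5 7 18 11)(1 6 10 12 8 4)(3 13 16)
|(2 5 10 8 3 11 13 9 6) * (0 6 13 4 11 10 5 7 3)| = 14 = |(0 6 2 7 3 10 8)(4 11)(9 13)|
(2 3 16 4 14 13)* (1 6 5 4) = (1 6 5 4 14 13 2 3 16) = [0, 6, 3, 16, 14, 4, 5, 7, 8, 9, 10, 11, 12, 2, 13, 15, 1]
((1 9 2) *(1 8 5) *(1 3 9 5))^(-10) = (1 3 2)(5 9 8) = ((1 5 3 9 2 8))^(-10)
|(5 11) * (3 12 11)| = 4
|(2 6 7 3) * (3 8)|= |(2 6 7 8 3)|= 5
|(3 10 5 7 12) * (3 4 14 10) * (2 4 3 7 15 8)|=|(2 4 14 10 5 15 8)(3 7 12)|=21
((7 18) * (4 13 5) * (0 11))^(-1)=((0 11)(4 13 5)(7 18))^(-1)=(0 11)(4 5 13)(7 18)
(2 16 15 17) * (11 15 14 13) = [0, 1, 16, 3, 4, 5, 6, 7, 8, 9, 10, 15, 12, 11, 13, 17, 14, 2] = (2 16 14 13 11 15 17)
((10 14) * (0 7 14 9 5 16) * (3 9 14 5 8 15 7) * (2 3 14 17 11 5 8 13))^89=((0 14 10 17 11 5 16)(2 3 9 13)(7 8 15))^89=(0 5 17 14 16 11 10)(2 3 9 13)(7 15 8)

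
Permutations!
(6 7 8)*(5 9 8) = (5 9 8 6 7) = [0, 1, 2, 3, 4, 9, 7, 5, 6, 8]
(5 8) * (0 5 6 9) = (0 5 8 6 9) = [5, 1, 2, 3, 4, 8, 9, 7, 6, 0]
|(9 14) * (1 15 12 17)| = |(1 15 12 17)(9 14)| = 4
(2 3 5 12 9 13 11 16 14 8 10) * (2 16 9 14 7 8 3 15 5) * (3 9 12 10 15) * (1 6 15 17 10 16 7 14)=[0, 6, 3, 2, 4, 16, 15, 8, 17, 13, 7, 12, 1, 11, 9, 5, 14, 10]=(1 6 15 5 16 14 9 13 11 12)(2 3)(7 8 17 10)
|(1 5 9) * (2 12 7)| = |(1 5 9)(2 12 7)| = 3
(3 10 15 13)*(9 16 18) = (3 10 15 13)(9 16 18) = [0, 1, 2, 10, 4, 5, 6, 7, 8, 16, 15, 11, 12, 3, 14, 13, 18, 17, 9]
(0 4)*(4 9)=(0 9 4)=[9, 1, 2, 3, 0, 5, 6, 7, 8, 4]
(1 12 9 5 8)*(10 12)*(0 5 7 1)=(0 5 8)(1 10 12 9 7)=[5, 10, 2, 3, 4, 8, 6, 1, 0, 7, 12, 11, 9]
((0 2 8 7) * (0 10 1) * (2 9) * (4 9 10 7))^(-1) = (0 1 10)(2 9 4 8)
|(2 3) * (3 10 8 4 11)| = 6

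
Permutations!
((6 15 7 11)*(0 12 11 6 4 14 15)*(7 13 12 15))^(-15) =((0 15 13 12 11 4 14 7 6))^(-15) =(0 12 14)(4 6 13)(7 15 11)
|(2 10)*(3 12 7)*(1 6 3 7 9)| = 10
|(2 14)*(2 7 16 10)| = 5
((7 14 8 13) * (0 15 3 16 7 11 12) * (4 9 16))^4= (0 9 8)(3 7 11)(4 14 12)(13 15 16)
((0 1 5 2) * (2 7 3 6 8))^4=((0 1 5 7 3 6 8 2))^4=(0 3)(1 6)(2 7)(5 8)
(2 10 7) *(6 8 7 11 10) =(2 6 8 7)(10 11) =[0, 1, 6, 3, 4, 5, 8, 2, 7, 9, 11, 10]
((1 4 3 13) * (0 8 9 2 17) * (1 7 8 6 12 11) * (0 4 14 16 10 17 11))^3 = (1 10 3 8 11 16 4 7 2 14 17 13 9)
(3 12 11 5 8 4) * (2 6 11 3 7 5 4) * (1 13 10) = (1 13 10)(2 6 11 4 7 5 8)(3 12) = [0, 13, 6, 12, 7, 8, 11, 5, 2, 9, 1, 4, 3, 10]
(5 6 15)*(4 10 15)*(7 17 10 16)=(4 16 7 17 10 15 5 6)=[0, 1, 2, 3, 16, 6, 4, 17, 8, 9, 15, 11, 12, 13, 14, 5, 7, 10]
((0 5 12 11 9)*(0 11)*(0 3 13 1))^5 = (0 1 13 3 12 5)(9 11)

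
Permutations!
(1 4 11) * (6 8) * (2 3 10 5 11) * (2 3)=(1 4 3 10 5 11)(6 8)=[0, 4, 2, 10, 3, 11, 8, 7, 6, 9, 5, 1]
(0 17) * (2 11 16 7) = (0 17)(2 11 16 7) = [17, 1, 11, 3, 4, 5, 6, 2, 8, 9, 10, 16, 12, 13, 14, 15, 7, 0]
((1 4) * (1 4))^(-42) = ((4))^(-42) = (4)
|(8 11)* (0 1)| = 2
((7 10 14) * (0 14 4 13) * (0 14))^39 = ((4 13 14 7 10))^39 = (4 10 7 14 13)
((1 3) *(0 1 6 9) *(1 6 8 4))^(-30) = ((0 6 9)(1 3 8 4))^(-30) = (9)(1 8)(3 4)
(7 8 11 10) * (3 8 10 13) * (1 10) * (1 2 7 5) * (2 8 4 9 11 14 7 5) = (1 10 2 5)(3 4 9 11 13)(7 8 14) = [0, 10, 5, 4, 9, 1, 6, 8, 14, 11, 2, 13, 12, 3, 7]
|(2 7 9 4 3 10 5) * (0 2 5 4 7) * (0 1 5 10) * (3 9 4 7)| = |(0 2 1 5 10 7 4 9 3)| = 9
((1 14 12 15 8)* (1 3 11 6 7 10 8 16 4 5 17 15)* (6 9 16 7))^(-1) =(1 12 14)(3 8 10 7 15 17 5 4 16 9 11)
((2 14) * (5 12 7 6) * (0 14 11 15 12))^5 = ((0 14 2 11 15 12 7 6 5))^5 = (0 12 14 7 2 6 11 5 15)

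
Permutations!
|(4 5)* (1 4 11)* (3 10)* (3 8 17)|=4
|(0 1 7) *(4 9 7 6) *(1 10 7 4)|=|(0 10 7)(1 6)(4 9)|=6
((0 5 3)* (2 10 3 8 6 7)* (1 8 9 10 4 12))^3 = (0 10 5 3 9)(1 7 12 6 4 8 2)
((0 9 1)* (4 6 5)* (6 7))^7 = (0 9 1)(4 5 6 7) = ((0 9 1)(4 7 6 5))^7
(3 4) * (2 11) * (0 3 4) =[3, 1, 11, 0, 4, 5, 6, 7, 8, 9, 10, 2] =(0 3)(2 11)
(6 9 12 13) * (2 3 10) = (2 3 10)(6 9 12 13) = [0, 1, 3, 10, 4, 5, 9, 7, 8, 12, 2, 11, 13, 6]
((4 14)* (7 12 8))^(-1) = ((4 14)(7 12 8))^(-1) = (4 14)(7 8 12)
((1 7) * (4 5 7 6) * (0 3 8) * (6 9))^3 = (1 4)(5 9)(6 7)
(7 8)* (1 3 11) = (1 3 11)(7 8) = [0, 3, 2, 11, 4, 5, 6, 8, 7, 9, 10, 1]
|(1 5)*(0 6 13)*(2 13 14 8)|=|(0 6 14 8 2 13)(1 5)|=6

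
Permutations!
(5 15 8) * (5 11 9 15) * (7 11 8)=(7 11 9 15)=[0, 1, 2, 3, 4, 5, 6, 11, 8, 15, 10, 9, 12, 13, 14, 7]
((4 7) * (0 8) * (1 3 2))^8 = ((0 8)(1 3 2)(4 7))^8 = (8)(1 2 3)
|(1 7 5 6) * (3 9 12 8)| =4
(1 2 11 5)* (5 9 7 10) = (1 2 11 9 7 10 5) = [0, 2, 11, 3, 4, 1, 6, 10, 8, 7, 5, 9]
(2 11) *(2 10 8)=(2 11 10 8)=[0, 1, 11, 3, 4, 5, 6, 7, 2, 9, 8, 10]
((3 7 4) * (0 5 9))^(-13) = ((0 5 9)(3 7 4))^(-13) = (0 9 5)(3 4 7)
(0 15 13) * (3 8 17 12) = (0 15 13)(3 8 17 12) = [15, 1, 2, 8, 4, 5, 6, 7, 17, 9, 10, 11, 3, 0, 14, 13, 16, 12]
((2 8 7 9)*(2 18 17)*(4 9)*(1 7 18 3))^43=(1 9 7 3 4)(2 17 18 8)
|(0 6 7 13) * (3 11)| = |(0 6 7 13)(3 11)| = 4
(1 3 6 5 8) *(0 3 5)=(0 3 6)(1 5 8)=[3, 5, 2, 6, 4, 8, 0, 7, 1]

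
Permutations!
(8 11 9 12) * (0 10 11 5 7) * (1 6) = (0 10 11 9 12 8 5 7)(1 6) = [10, 6, 2, 3, 4, 7, 1, 0, 5, 12, 11, 9, 8]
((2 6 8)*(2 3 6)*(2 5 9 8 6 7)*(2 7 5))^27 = ((3 5 9 8))^27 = (3 8 9 5)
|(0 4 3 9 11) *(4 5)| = 6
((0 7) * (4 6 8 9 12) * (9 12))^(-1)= (0 7)(4 12 8 6)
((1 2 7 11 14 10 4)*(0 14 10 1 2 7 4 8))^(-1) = (0 8 10 11 7 1 14)(2 4)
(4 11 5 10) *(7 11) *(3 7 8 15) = [0, 1, 2, 7, 8, 10, 6, 11, 15, 9, 4, 5, 12, 13, 14, 3] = (3 7 11 5 10 4 8 15)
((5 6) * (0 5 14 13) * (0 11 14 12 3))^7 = (0 6 3 5 12)(11 14 13)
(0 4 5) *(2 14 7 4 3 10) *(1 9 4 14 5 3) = (0 1 9 4 3 10 2 5)(7 14) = [1, 9, 5, 10, 3, 0, 6, 14, 8, 4, 2, 11, 12, 13, 7]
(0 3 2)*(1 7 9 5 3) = (0 1 7 9 5 3 2) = [1, 7, 0, 2, 4, 3, 6, 9, 8, 5]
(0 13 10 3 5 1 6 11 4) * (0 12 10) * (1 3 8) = [13, 6, 2, 5, 12, 3, 11, 7, 1, 9, 8, 4, 10, 0] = (0 13)(1 6 11 4 12 10 8)(3 5)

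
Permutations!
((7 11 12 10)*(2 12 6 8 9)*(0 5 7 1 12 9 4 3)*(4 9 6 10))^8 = ((0 5 7 11 10 1 12 4 3)(2 6 8 9))^8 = (0 3 4 12 1 10 11 7 5)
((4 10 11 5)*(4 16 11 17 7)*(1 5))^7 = (1 11 16 5)(4 7 17 10)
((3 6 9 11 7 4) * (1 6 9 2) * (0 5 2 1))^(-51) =(1 6)(3 4 7 11 9)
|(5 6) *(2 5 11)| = 4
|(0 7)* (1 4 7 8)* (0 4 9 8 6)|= 6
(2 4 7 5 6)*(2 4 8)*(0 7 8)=[7, 1, 0, 3, 8, 6, 4, 5, 2]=(0 7 5 6 4 8 2)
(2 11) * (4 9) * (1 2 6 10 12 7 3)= [0, 2, 11, 1, 9, 5, 10, 3, 8, 4, 12, 6, 7]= (1 2 11 6 10 12 7 3)(4 9)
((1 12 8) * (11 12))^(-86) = ((1 11 12 8))^(-86) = (1 12)(8 11)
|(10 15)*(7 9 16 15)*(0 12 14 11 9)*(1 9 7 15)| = 30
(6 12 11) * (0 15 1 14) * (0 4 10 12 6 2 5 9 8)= (0 15 1 14 4 10 12 11 2 5 9 8)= [15, 14, 5, 3, 10, 9, 6, 7, 0, 8, 12, 2, 11, 13, 4, 1]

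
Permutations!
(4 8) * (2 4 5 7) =(2 4 8 5 7) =[0, 1, 4, 3, 8, 7, 6, 2, 5]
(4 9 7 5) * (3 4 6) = (3 4 9 7 5 6) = [0, 1, 2, 4, 9, 6, 3, 5, 8, 7]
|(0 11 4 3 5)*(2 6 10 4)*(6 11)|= |(0 6 10 4 3 5)(2 11)|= 6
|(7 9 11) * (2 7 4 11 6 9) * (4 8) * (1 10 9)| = 12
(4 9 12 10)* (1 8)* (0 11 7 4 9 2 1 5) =(0 11 7 4 2 1 8 5)(9 12 10) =[11, 8, 1, 3, 2, 0, 6, 4, 5, 12, 9, 7, 10]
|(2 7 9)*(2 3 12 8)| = |(2 7 9 3 12 8)| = 6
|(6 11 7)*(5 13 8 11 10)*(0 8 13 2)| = 8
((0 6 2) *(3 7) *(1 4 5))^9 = (3 7)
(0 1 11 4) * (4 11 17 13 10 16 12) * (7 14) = (0 1 17 13 10 16 12 4)(7 14) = [1, 17, 2, 3, 0, 5, 6, 14, 8, 9, 16, 11, 4, 10, 7, 15, 12, 13]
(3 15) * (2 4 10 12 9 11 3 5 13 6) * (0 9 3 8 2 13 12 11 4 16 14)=(0 9 4 10 11 8 2 16 14)(3 15 5 12)(6 13)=[9, 1, 16, 15, 10, 12, 13, 7, 2, 4, 11, 8, 3, 6, 0, 5, 14]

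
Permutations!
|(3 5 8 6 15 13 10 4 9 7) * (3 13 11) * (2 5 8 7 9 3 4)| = 30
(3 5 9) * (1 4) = (1 4)(3 5 9) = [0, 4, 2, 5, 1, 9, 6, 7, 8, 3]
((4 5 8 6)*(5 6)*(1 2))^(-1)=(1 2)(4 6)(5 8)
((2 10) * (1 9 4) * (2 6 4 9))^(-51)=(1 4 6 10 2)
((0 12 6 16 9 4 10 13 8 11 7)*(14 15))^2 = (0 6 9 10 8 7 12 16 4 13 11)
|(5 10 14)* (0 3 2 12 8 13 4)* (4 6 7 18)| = 30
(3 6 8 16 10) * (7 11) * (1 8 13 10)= [0, 8, 2, 6, 4, 5, 13, 11, 16, 9, 3, 7, 12, 10, 14, 15, 1]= (1 8 16)(3 6 13 10)(7 11)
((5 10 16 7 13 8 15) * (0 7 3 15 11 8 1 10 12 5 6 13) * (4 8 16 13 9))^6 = ((0 7)(1 10 13)(3 15 6 9 4 8 11 16)(5 12))^6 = (3 11 4 6)(8 9 15 16)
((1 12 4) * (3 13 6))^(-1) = (1 4 12)(3 6 13) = ((1 12 4)(3 13 6))^(-1)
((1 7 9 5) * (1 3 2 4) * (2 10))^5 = (1 10 9 4 3 7 2 5)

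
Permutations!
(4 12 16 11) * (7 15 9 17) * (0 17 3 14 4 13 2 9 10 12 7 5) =(0 17 5)(2 9 3 14 4 7 15 10 12 16 11 13) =[17, 1, 9, 14, 7, 0, 6, 15, 8, 3, 12, 13, 16, 2, 4, 10, 11, 5]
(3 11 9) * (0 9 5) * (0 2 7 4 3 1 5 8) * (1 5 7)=(0 9 5 2 1 7 4 3 11 8)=[9, 7, 1, 11, 3, 2, 6, 4, 0, 5, 10, 8]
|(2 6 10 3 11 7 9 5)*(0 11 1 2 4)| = |(0 11 7 9 5 4)(1 2 6 10 3)| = 30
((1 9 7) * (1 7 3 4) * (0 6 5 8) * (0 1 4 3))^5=((0 6 5 8 1 9))^5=(0 9 1 8 5 6)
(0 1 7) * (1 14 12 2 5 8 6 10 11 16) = [14, 7, 5, 3, 4, 8, 10, 0, 6, 9, 11, 16, 2, 13, 12, 15, 1] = (0 14 12 2 5 8 6 10 11 16 1 7)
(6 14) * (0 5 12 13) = [5, 1, 2, 3, 4, 12, 14, 7, 8, 9, 10, 11, 13, 0, 6] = (0 5 12 13)(6 14)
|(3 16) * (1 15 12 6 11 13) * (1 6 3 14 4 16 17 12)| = 6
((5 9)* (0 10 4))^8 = ((0 10 4)(5 9))^8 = (0 4 10)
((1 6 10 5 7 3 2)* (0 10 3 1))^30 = (0 3 1 5)(2 6 7 10)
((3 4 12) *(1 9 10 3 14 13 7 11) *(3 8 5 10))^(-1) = (1 11 7 13 14 12 4 3 9)(5 8 10) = ((1 9 3 4 12 14 13 7 11)(5 10 8))^(-1)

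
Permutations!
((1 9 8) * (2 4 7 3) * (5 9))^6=((1 5 9 8)(2 4 7 3))^6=(1 9)(2 7)(3 4)(5 8)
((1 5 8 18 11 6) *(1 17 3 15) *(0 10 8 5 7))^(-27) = (0 17 10 3 8 15 18 1 11 7 6)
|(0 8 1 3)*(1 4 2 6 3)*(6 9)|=|(0 8 4 2 9 6 3)|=7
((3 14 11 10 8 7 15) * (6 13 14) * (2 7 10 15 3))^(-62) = ((2 7 3 6 13 14 11 15)(8 10))^(-62) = (2 3 13 11)(6 14 15 7)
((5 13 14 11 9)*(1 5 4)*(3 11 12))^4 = ((1 5 13 14 12 3 11 9 4))^4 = (1 12 4 14 9 13 11 5 3)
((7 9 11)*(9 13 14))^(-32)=(7 9 13 11 14)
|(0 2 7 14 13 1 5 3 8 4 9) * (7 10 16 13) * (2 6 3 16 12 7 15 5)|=30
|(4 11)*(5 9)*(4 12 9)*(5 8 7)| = 7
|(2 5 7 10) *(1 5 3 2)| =4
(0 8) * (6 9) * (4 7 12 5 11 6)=(0 8)(4 7 12 5 11 6 9)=[8, 1, 2, 3, 7, 11, 9, 12, 0, 4, 10, 6, 5]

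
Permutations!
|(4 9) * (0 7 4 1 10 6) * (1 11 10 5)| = 14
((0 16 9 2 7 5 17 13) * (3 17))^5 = (0 5 16 3 9 17 2 13 7)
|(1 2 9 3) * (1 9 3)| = |(1 2 3 9)| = 4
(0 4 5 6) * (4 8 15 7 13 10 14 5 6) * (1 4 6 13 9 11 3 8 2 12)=[2, 4, 12, 8, 13, 6, 0, 9, 15, 11, 14, 3, 1, 10, 5, 7]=(0 2 12 1 4 13 10 14 5 6)(3 8 15 7 9 11)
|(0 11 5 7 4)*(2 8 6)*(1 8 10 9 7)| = 11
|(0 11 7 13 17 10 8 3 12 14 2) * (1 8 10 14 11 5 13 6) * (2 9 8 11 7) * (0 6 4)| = 44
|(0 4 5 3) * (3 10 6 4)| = |(0 3)(4 5 10 6)| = 4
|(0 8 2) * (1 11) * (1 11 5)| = 6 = |(11)(0 8 2)(1 5)|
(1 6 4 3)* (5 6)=(1 5 6 4 3)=[0, 5, 2, 1, 3, 6, 4]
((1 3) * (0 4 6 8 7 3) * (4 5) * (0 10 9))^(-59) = (0 5 4 6 8 7 3 1 10 9)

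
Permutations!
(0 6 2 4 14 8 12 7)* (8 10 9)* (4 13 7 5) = (0 6 2 13 7)(4 14 10 9 8 12 5) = [6, 1, 13, 3, 14, 4, 2, 0, 12, 8, 9, 11, 5, 7, 10]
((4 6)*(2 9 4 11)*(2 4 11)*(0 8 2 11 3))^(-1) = (0 3 9 2 8)(4 11 6)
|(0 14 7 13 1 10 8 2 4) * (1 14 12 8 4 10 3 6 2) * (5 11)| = |(0 12 8 1 3 6 2 10 4)(5 11)(7 13 14)| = 18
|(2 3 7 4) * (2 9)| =|(2 3 7 4 9)| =5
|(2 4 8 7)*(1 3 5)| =12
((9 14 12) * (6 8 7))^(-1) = ((6 8 7)(9 14 12))^(-1) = (6 7 8)(9 12 14)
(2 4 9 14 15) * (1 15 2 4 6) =[0, 15, 6, 3, 9, 5, 1, 7, 8, 14, 10, 11, 12, 13, 2, 4] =(1 15 4 9 14 2 6)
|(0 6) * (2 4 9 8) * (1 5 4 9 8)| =6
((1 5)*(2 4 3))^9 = (1 5)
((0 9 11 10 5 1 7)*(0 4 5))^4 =((0 9 11 10)(1 7 4 5))^4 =(11)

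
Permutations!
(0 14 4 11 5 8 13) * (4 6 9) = (0 14 6 9 4 11 5 8 13) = [14, 1, 2, 3, 11, 8, 9, 7, 13, 4, 10, 5, 12, 0, 6]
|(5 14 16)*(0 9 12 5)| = 6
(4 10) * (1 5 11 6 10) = (1 5 11 6 10 4) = [0, 5, 2, 3, 1, 11, 10, 7, 8, 9, 4, 6]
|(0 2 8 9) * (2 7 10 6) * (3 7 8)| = |(0 8 9)(2 3 7 10 6)| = 15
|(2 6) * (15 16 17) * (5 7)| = 6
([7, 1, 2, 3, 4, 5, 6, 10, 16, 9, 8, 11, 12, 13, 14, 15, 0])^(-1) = (0 16 8 10 7)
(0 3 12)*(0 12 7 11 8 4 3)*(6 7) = (12)(3 6 7 11 8 4) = [0, 1, 2, 6, 3, 5, 7, 11, 4, 9, 10, 8, 12]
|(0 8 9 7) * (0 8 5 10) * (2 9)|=12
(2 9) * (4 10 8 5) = (2 9)(4 10 8 5) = [0, 1, 9, 3, 10, 4, 6, 7, 5, 2, 8]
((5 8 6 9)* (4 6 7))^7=(4 6 9 5 8 7)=((4 6 9 5 8 7))^7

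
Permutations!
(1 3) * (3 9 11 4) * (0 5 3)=[5, 9, 2, 1, 0, 3, 6, 7, 8, 11, 10, 4]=(0 5 3 1 9 11 4)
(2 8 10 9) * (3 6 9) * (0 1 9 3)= (0 1 9 2 8 10)(3 6)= [1, 9, 8, 6, 4, 5, 3, 7, 10, 2, 0]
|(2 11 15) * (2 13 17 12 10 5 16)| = 9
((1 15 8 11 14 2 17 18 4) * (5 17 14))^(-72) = (18)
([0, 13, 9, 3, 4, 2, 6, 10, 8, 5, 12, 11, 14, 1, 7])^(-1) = [0, 13, 5, 3, 4, 9, 6, 14, 8, 2, 7, 11, 10, 1, 12]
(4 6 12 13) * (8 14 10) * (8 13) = (4 6 12 8 14 10 13) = [0, 1, 2, 3, 6, 5, 12, 7, 14, 9, 13, 11, 8, 4, 10]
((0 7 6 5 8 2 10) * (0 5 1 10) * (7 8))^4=(0 8 2)(1 6 7 5 10)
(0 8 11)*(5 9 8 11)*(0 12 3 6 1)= [11, 0, 2, 6, 4, 9, 1, 7, 5, 8, 10, 12, 3]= (0 11 12 3 6 1)(5 9 8)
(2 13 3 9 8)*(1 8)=(1 8 2 13 3 9)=[0, 8, 13, 9, 4, 5, 6, 7, 2, 1, 10, 11, 12, 3]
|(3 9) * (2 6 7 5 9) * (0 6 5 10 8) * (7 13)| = 12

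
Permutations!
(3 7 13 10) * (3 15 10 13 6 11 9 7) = (6 11 9 7)(10 15) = [0, 1, 2, 3, 4, 5, 11, 6, 8, 7, 15, 9, 12, 13, 14, 10]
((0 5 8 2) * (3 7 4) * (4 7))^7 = (0 2 8 5)(3 4) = ((0 5 8 2)(3 4))^7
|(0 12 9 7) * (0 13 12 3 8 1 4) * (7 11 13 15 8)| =28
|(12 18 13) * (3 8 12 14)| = |(3 8 12 18 13 14)| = 6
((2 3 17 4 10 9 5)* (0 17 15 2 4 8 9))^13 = (0 10 4 5 9 8 17)(2 3 15) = ((0 17 8 9 5 4 10)(2 3 15))^13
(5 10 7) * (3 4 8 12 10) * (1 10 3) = [0, 10, 2, 4, 8, 1, 6, 5, 12, 9, 7, 11, 3] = (1 10 7 5)(3 4 8 12)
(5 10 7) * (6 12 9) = (5 10 7)(6 12 9) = [0, 1, 2, 3, 4, 10, 12, 5, 8, 6, 7, 11, 9]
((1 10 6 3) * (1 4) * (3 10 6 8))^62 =(1 10 3)(4 6 8)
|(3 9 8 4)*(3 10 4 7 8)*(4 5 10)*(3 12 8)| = |(3 9 12 8 7)(5 10)| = 10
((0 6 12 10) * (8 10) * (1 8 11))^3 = ((0 6 12 11 1 8 10))^3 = (0 11 10 12 8 6 1)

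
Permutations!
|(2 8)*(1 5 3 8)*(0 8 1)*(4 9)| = |(0 8 2)(1 5 3)(4 9)| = 6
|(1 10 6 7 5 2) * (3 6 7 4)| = 15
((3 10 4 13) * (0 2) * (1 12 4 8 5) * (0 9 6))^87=(0 6 9 2)(1 5 8 10 3 13 4 12)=((0 2 9 6)(1 12 4 13 3 10 8 5))^87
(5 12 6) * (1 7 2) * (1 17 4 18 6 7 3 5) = (1 3 5 12 7 2 17 4 18 6) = [0, 3, 17, 5, 18, 12, 1, 2, 8, 9, 10, 11, 7, 13, 14, 15, 16, 4, 6]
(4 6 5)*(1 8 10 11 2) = [0, 8, 1, 3, 6, 4, 5, 7, 10, 9, 11, 2] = (1 8 10 11 2)(4 6 5)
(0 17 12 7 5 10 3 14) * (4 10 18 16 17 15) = (0 15 4 10 3 14)(5 18 16 17 12 7) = [15, 1, 2, 14, 10, 18, 6, 5, 8, 9, 3, 11, 7, 13, 0, 4, 17, 12, 16]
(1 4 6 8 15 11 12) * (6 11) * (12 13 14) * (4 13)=(1 13 14 12)(4 11)(6 8 15)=[0, 13, 2, 3, 11, 5, 8, 7, 15, 9, 10, 4, 1, 14, 12, 6]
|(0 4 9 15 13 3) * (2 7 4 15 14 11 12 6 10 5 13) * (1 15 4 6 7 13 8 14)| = |(0 4 9 1 15 2 13 3)(5 8 14 11 12 7 6 10)| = 8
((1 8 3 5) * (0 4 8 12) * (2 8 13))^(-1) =(0 12 1 5 3 8 2 13 4)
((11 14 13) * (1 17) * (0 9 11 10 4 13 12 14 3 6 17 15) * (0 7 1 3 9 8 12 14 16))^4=((0 8 12 16)(1 15 7)(3 6 17)(4 13 10)(9 11))^4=(1 15 7)(3 6 17)(4 13 10)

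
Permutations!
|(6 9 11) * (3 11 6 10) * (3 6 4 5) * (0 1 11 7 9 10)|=30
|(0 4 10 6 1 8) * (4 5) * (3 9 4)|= 9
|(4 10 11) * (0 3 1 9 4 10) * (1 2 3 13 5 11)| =8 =|(0 13 5 11 10 1 9 4)(2 3)|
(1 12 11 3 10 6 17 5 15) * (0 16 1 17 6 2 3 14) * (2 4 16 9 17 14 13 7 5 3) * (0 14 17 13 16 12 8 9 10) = [10, 8, 2, 0, 12, 15, 6, 5, 9, 13, 4, 16, 11, 7, 14, 17, 1, 3] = (0 10 4 12 11 16 1 8 9 13 7 5 15 17 3)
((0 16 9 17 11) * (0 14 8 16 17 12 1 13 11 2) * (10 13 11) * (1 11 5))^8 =(0 2 17)(8 9 11)(12 14 16)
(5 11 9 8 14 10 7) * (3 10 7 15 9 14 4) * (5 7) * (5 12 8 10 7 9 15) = [0, 1, 2, 7, 3, 11, 6, 9, 4, 10, 5, 14, 8, 13, 12, 15] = (15)(3 7 9 10 5 11 14 12 8 4)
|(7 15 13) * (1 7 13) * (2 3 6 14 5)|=|(1 7 15)(2 3 6 14 5)|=15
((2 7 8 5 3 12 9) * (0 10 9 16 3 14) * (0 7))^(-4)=(3 16 12)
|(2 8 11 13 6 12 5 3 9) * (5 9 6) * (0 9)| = |(0 9 2 8 11 13 5 3 6 12)| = 10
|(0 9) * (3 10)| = |(0 9)(3 10)| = 2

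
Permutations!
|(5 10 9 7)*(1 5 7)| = |(1 5 10 9)| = 4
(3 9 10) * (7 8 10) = (3 9 7 8 10) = [0, 1, 2, 9, 4, 5, 6, 8, 10, 7, 3]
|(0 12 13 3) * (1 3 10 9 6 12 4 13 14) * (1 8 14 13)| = |(0 4 1 3)(6 12 13 10 9)(8 14)| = 20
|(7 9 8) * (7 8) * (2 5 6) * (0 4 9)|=12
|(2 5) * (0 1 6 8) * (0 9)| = 10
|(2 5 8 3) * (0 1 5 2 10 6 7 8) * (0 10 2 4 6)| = 12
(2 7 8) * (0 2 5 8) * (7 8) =[2, 1, 8, 3, 4, 7, 6, 0, 5] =(0 2 8 5 7)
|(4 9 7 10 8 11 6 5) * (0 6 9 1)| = |(0 6 5 4 1)(7 10 8 11 9)| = 5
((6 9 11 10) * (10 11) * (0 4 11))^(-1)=((0 4 11)(6 9 10))^(-1)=(0 11 4)(6 10 9)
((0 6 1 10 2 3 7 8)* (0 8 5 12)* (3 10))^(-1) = (0 12 5 7 3 1 6)(2 10)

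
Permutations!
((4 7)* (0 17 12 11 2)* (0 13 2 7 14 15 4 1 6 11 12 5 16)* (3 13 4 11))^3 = ((0 17 5 16)(1 6 3 13 2 4 14 15 11 7))^3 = (0 16 5 17)(1 13 14 7 3 4 11 6 2 15)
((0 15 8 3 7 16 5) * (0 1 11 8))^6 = ((0 15)(1 11 8 3 7 16 5))^6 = (1 5 16 7 3 8 11)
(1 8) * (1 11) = (1 8 11) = [0, 8, 2, 3, 4, 5, 6, 7, 11, 9, 10, 1]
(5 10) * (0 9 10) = (0 9 10 5) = [9, 1, 2, 3, 4, 0, 6, 7, 8, 10, 5]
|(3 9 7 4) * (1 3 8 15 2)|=8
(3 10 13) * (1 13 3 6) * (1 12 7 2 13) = (2 13 6 12 7)(3 10) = [0, 1, 13, 10, 4, 5, 12, 2, 8, 9, 3, 11, 7, 6]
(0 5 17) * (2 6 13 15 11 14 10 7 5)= (0 2 6 13 15 11 14 10 7 5 17)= [2, 1, 6, 3, 4, 17, 13, 5, 8, 9, 7, 14, 12, 15, 10, 11, 16, 0]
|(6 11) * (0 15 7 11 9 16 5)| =8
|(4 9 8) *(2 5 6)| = 3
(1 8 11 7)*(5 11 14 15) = (1 8 14 15 5 11 7) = [0, 8, 2, 3, 4, 11, 6, 1, 14, 9, 10, 7, 12, 13, 15, 5]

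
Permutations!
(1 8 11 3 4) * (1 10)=(1 8 11 3 4 10)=[0, 8, 2, 4, 10, 5, 6, 7, 11, 9, 1, 3]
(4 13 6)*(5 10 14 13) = [0, 1, 2, 3, 5, 10, 4, 7, 8, 9, 14, 11, 12, 6, 13] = (4 5 10 14 13 6)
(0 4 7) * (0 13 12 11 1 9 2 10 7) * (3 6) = (0 4)(1 9 2 10 7 13 12 11)(3 6) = [4, 9, 10, 6, 0, 5, 3, 13, 8, 2, 7, 1, 11, 12]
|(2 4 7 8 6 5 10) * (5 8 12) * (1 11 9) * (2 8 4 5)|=|(1 11 9)(2 5 10 8 6 4 7 12)|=24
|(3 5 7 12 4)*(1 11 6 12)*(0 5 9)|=|(0 5 7 1 11 6 12 4 3 9)|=10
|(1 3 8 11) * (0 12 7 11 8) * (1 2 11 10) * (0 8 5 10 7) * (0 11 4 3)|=|(0 12 11 2 4 3 8 5 10 1)|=10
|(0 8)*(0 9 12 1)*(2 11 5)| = 15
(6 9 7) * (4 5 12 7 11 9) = (4 5 12 7 6)(9 11) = [0, 1, 2, 3, 5, 12, 4, 6, 8, 11, 10, 9, 7]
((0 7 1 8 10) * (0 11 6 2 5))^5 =((0 7 1 8 10 11 6 2 5))^5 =(0 11 7 6 1 2 8 5 10)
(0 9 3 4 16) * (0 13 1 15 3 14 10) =(0 9 14 10)(1 15 3 4 16 13) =[9, 15, 2, 4, 16, 5, 6, 7, 8, 14, 0, 11, 12, 1, 10, 3, 13]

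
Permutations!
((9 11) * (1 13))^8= (13)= ((1 13)(9 11))^8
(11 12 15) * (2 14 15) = (2 14 15 11 12) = [0, 1, 14, 3, 4, 5, 6, 7, 8, 9, 10, 12, 2, 13, 15, 11]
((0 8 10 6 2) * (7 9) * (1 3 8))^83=(0 2 6 10 8 3 1)(7 9)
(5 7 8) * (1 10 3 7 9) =(1 10 3 7 8 5 9) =[0, 10, 2, 7, 4, 9, 6, 8, 5, 1, 3]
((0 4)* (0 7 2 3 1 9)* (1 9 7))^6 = (0 9 3 2 7 1 4) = ((0 4 1 7 2 3 9))^6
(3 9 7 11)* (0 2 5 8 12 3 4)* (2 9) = (0 9 7 11 4)(2 5 8 12 3) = [9, 1, 5, 2, 0, 8, 6, 11, 12, 7, 10, 4, 3]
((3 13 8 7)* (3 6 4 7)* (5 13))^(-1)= ((3 5 13 8)(4 7 6))^(-1)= (3 8 13 5)(4 6 7)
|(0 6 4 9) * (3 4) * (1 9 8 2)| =8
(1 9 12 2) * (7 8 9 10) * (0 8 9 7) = (0 8 7 9 12 2 1 10) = [8, 10, 1, 3, 4, 5, 6, 9, 7, 12, 0, 11, 2]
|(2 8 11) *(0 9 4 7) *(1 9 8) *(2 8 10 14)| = |(0 10 14 2 1 9 4 7)(8 11)| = 8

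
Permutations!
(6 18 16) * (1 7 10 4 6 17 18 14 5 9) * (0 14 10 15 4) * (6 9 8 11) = (0 14 5 8 11 6 10)(1 7 15 4 9)(16 17 18) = [14, 7, 2, 3, 9, 8, 10, 15, 11, 1, 0, 6, 12, 13, 5, 4, 17, 18, 16]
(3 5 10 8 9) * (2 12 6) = [0, 1, 12, 5, 4, 10, 2, 7, 9, 3, 8, 11, 6] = (2 12 6)(3 5 10 8 9)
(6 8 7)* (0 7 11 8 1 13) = (0 7 6 1 13)(8 11) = [7, 13, 2, 3, 4, 5, 1, 6, 11, 9, 10, 8, 12, 0]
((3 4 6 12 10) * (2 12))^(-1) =(2 6 4 3 10 12)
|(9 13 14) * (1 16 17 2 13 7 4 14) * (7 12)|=5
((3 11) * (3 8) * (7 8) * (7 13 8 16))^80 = (16)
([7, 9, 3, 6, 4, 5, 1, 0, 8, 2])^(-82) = (1 3 9 6 2)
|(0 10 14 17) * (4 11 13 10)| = 7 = |(0 4 11 13 10 14 17)|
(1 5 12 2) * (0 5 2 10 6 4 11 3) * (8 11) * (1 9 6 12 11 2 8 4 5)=(0 1 8 2 9 6 5 11 3)(10 12)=[1, 8, 9, 0, 4, 11, 5, 7, 2, 6, 12, 3, 10]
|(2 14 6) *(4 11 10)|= |(2 14 6)(4 11 10)|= 3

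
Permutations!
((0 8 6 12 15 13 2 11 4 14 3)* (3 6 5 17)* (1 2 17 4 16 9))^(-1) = ((0 8 5 4 14 6 12 15 13 17 3)(1 2 11 16 9))^(-1) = (0 3 17 13 15 12 6 14 4 5 8)(1 9 16 11 2)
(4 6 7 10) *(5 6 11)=(4 11 5 6 7 10)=[0, 1, 2, 3, 11, 6, 7, 10, 8, 9, 4, 5]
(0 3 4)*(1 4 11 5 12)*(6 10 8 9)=[3, 4, 2, 11, 0, 12, 10, 7, 9, 6, 8, 5, 1]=(0 3 11 5 12 1 4)(6 10 8 9)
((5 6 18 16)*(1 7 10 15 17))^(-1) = ((1 7 10 15 17)(5 6 18 16))^(-1) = (1 17 15 10 7)(5 16 18 6)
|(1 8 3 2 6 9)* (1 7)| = 7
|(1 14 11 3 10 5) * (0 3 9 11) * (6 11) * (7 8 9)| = |(0 3 10 5 1 14)(6 11 7 8 9)| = 30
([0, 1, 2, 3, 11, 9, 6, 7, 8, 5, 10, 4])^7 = (4 11)(5 9)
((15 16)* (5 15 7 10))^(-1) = (5 10 7 16 15)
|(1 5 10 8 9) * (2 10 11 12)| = |(1 5 11 12 2 10 8 9)| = 8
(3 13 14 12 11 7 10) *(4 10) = (3 13 14 12 11 7 4 10) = [0, 1, 2, 13, 10, 5, 6, 4, 8, 9, 3, 7, 11, 14, 12]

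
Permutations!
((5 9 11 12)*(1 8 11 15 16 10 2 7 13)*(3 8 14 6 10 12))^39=(1 2 14 7 6 13 10)(5 12 16 15 9)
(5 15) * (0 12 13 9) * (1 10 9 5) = (0 12 13 5 15 1 10 9) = [12, 10, 2, 3, 4, 15, 6, 7, 8, 0, 9, 11, 13, 5, 14, 1]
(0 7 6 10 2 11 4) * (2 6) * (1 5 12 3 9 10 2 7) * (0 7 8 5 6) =(0 1 6 2 11 4 7 8 5 12 3 9 10) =[1, 6, 11, 9, 7, 12, 2, 8, 5, 10, 0, 4, 3]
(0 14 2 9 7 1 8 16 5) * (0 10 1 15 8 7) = (0 14 2 9)(1 7 15 8 16 5 10) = [14, 7, 9, 3, 4, 10, 6, 15, 16, 0, 1, 11, 12, 13, 2, 8, 5]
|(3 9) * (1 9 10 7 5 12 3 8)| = |(1 9 8)(3 10 7 5 12)| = 15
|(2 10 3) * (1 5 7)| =|(1 5 7)(2 10 3)| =3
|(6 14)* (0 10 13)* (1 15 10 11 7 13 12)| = 4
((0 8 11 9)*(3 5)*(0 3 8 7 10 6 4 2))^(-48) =(3 8 9 5 11) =((0 7 10 6 4 2)(3 5 8 11 9))^(-48)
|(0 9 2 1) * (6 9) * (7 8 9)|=7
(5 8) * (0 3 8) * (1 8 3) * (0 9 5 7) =(0 1 8 7)(5 9) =[1, 8, 2, 3, 4, 9, 6, 0, 7, 5]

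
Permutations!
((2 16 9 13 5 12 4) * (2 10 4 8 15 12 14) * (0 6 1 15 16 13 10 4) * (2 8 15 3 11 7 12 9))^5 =((0 6 1 3 11 7 12 15 9 10)(2 13 5 14 8 16))^5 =(0 7)(1 15)(2 16 8 14 5 13)(3 9)(6 12)(10 11)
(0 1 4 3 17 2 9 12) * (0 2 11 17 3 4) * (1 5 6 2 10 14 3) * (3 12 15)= [5, 0, 9, 1, 4, 6, 2, 7, 8, 15, 14, 17, 10, 13, 12, 3, 16, 11]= (0 5 6 2 9 15 3 1)(10 14 12)(11 17)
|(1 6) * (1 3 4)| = 4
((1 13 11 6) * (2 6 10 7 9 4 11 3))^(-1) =((1 13 3 2 6)(4 11 10 7 9))^(-1) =(1 6 2 3 13)(4 9 7 10 11)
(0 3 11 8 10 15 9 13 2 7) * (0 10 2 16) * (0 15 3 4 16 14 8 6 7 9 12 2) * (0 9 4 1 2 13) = (0 1 2 4 16 15 12 13 14 8 9)(3 11 6 7 10) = [1, 2, 4, 11, 16, 5, 7, 10, 9, 0, 3, 6, 13, 14, 8, 12, 15]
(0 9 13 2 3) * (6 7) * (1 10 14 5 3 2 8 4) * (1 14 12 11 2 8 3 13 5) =(0 9 5 13 3)(1 10 12 11 2 8 4 14)(6 7) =[9, 10, 8, 0, 14, 13, 7, 6, 4, 5, 12, 2, 11, 3, 1]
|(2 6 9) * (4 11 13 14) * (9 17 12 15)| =12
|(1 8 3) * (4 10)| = 6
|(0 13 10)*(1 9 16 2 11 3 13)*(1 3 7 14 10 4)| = 12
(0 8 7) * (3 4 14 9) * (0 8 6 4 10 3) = [6, 1, 2, 10, 14, 5, 4, 8, 7, 0, 3, 11, 12, 13, 9] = (0 6 4 14 9)(3 10)(7 8)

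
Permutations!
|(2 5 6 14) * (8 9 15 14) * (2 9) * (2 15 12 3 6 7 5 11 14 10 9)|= |(2 11 14)(3 6 8 15 10 9 12)(5 7)|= 42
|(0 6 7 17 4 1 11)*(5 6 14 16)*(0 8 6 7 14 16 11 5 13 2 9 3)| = |(0 16 13 2 9 3)(1 5 7 17 4)(6 14 11 8)| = 60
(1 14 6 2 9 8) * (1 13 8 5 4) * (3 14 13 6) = (1 13 8 6 2 9 5 4)(3 14) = [0, 13, 9, 14, 1, 4, 2, 7, 6, 5, 10, 11, 12, 8, 3]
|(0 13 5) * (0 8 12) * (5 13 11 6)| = 6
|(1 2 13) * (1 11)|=|(1 2 13 11)|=4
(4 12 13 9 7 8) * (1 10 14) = (1 10 14)(4 12 13 9 7 8) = [0, 10, 2, 3, 12, 5, 6, 8, 4, 7, 14, 11, 13, 9, 1]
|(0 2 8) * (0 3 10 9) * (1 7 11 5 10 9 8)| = 10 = |(0 2 1 7 11 5 10 8 3 9)|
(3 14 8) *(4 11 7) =(3 14 8)(4 11 7) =[0, 1, 2, 14, 11, 5, 6, 4, 3, 9, 10, 7, 12, 13, 8]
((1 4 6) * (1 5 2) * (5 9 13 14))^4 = ((1 4 6 9 13 14 5 2))^4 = (1 13)(2 9)(4 14)(5 6)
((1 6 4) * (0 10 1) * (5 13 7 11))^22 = (0 1 4 10 6)(5 7)(11 13)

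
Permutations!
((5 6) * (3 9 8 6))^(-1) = (3 5 6 8 9)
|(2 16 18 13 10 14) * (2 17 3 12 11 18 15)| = |(2 16 15)(3 12 11 18 13 10 14 17)| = 24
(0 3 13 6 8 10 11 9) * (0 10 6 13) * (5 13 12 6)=(0 3)(5 13 12 6 8)(9 10 11)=[3, 1, 2, 0, 4, 13, 8, 7, 5, 10, 11, 9, 6, 12]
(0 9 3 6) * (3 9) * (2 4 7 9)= (0 3 6)(2 4 7 9)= [3, 1, 4, 6, 7, 5, 0, 9, 8, 2]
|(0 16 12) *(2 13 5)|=|(0 16 12)(2 13 5)|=3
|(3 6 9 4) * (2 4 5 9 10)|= |(2 4 3 6 10)(5 9)|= 10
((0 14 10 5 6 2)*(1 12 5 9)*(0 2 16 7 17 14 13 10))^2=(0 10 1 5 16 17)(6 7 14 13 9 12)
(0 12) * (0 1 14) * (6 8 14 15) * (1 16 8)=[12, 15, 2, 3, 4, 5, 1, 7, 14, 9, 10, 11, 16, 13, 0, 6, 8]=(0 12 16 8 14)(1 15 6)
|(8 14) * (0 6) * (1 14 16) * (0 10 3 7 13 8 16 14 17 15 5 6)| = 12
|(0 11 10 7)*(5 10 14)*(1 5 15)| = |(0 11 14 15 1 5 10 7)| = 8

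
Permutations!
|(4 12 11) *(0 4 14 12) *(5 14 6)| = |(0 4)(5 14 12 11 6)| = 10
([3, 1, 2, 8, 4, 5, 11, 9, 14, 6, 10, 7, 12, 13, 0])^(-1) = [14, 1, 2, 0, 4, 5, 9, 11, 3, 7, 10, 6, 12, 13, 8]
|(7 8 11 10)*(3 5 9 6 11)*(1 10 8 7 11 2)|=9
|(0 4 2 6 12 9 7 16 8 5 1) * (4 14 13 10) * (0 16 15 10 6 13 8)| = |(0 14 8 5 1 16)(2 13 6 12 9 7 15 10 4)| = 18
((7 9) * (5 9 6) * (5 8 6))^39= ((5 9 7)(6 8))^39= (9)(6 8)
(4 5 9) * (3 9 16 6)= [0, 1, 2, 9, 5, 16, 3, 7, 8, 4, 10, 11, 12, 13, 14, 15, 6]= (3 9 4 5 16 6)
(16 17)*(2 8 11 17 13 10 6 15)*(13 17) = (2 8 11 13 10 6 15)(16 17) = [0, 1, 8, 3, 4, 5, 15, 7, 11, 9, 6, 13, 12, 10, 14, 2, 17, 16]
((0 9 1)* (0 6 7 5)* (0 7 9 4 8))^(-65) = (0 4 8)(1 6 9)(5 7)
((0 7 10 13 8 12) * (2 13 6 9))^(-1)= (0 12 8 13 2 9 6 10 7)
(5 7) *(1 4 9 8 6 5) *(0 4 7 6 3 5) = [4, 7, 2, 5, 9, 6, 0, 1, 3, 8] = (0 4 9 8 3 5 6)(1 7)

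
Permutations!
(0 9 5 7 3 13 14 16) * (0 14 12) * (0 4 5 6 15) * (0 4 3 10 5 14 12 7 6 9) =(3 13 7 10 5 6 15 4 14 16 12) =[0, 1, 2, 13, 14, 6, 15, 10, 8, 9, 5, 11, 3, 7, 16, 4, 12]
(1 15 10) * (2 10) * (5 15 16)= (1 16 5 15 2 10)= [0, 16, 10, 3, 4, 15, 6, 7, 8, 9, 1, 11, 12, 13, 14, 2, 5]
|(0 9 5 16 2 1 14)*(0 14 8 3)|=|(0 9 5 16 2 1 8 3)|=8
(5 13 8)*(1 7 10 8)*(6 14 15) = (1 7 10 8 5 13)(6 14 15) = [0, 7, 2, 3, 4, 13, 14, 10, 5, 9, 8, 11, 12, 1, 15, 6]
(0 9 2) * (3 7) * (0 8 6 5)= (0 9 2 8 6 5)(3 7)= [9, 1, 8, 7, 4, 0, 5, 3, 6, 2]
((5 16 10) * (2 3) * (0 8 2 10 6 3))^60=(16)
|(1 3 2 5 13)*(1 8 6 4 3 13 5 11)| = |(1 13 8 6 4 3 2 11)| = 8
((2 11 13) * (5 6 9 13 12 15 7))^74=((2 11 12 15 7 5 6 9 13))^74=(2 12 7 6 13 11 15 5 9)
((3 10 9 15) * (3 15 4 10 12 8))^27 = (15)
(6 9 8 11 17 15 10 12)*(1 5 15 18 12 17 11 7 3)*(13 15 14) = (1 5 14 13 15 10 17 18 12 6 9 8 7 3) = [0, 5, 2, 1, 4, 14, 9, 3, 7, 8, 17, 11, 6, 15, 13, 10, 16, 18, 12]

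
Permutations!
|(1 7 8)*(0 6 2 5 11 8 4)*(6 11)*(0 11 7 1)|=15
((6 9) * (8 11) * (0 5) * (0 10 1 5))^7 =(1 5 10)(6 9)(8 11)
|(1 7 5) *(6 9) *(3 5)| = 4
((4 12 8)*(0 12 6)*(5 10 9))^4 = ((0 12 8 4 6)(5 10 9))^4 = (0 6 4 8 12)(5 10 9)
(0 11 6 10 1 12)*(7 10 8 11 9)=(0 9 7 10 1 12)(6 8 11)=[9, 12, 2, 3, 4, 5, 8, 10, 11, 7, 1, 6, 0]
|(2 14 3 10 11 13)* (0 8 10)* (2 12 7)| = 10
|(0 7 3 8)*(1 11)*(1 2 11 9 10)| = 12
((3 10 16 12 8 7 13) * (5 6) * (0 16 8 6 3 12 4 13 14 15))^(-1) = ((0 16 4 13 12 6 5 3 10 8 7 14 15))^(-1) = (0 15 14 7 8 10 3 5 6 12 13 4 16)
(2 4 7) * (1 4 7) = [0, 4, 7, 3, 1, 5, 6, 2] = (1 4)(2 7)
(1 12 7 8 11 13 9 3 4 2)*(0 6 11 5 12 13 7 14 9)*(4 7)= (0 6 11 4 2 1 13)(3 7 8 5 12 14 9)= [6, 13, 1, 7, 2, 12, 11, 8, 5, 3, 10, 4, 14, 0, 9]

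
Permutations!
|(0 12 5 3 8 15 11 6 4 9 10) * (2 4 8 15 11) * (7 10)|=30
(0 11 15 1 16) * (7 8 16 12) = (0 11 15 1 12 7 8 16) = [11, 12, 2, 3, 4, 5, 6, 8, 16, 9, 10, 15, 7, 13, 14, 1, 0]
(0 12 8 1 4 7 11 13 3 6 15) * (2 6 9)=(0 12 8 1 4 7 11 13 3 9 2 6 15)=[12, 4, 6, 9, 7, 5, 15, 11, 1, 2, 10, 13, 8, 3, 14, 0]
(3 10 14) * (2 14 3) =(2 14)(3 10) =[0, 1, 14, 10, 4, 5, 6, 7, 8, 9, 3, 11, 12, 13, 2]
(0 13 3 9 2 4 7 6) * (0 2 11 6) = (0 13 3 9 11 6 2 4 7) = [13, 1, 4, 9, 7, 5, 2, 0, 8, 11, 10, 6, 12, 3]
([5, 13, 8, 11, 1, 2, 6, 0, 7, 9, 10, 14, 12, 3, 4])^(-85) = (1 4 14 11 3 13)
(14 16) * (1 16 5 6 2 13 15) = [0, 16, 13, 3, 4, 6, 2, 7, 8, 9, 10, 11, 12, 15, 5, 1, 14] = (1 16 14 5 6 2 13 15)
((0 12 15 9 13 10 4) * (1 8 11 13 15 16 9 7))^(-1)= ((0 12 16 9 15 7 1 8 11 13 10 4))^(-1)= (0 4 10 13 11 8 1 7 15 9 16 12)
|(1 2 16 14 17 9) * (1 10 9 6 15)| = |(1 2 16 14 17 6 15)(9 10)| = 14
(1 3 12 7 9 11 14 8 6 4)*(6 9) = [0, 3, 2, 12, 1, 5, 4, 6, 9, 11, 10, 14, 7, 13, 8] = (1 3 12 7 6 4)(8 9 11 14)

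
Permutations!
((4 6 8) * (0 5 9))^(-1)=((0 5 9)(4 6 8))^(-1)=(0 9 5)(4 8 6)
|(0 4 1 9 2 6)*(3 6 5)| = 8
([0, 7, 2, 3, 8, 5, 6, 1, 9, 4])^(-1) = [0, 7, 2, 3, 9, 5, 6, 1, 4, 8]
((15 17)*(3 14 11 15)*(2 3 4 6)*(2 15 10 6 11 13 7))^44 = (2 7 13 14 3)(4 10 15)(6 17 11)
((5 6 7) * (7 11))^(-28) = (11)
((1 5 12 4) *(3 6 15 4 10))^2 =(1 12 3 15)(4 5 10 6) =((1 5 12 10 3 6 15 4))^2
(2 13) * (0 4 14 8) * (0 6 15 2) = (0 4 14 8 6 15 2 13) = [4, 1, 13, 3, 14, 5, 15, 7, 6, 9, 10, 11, 12, 0, 8, 2]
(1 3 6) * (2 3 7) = (1 7 2 3 6) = [0, 7, 3, 6, 4, 5, 1, 2]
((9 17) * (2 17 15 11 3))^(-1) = (2 3 11 15 9 17)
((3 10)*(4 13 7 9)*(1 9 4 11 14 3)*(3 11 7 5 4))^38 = ((1 9 7 3 10)(4 13 5)(11 14))^38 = (14)(1 3 9 10 7)(4 5 13)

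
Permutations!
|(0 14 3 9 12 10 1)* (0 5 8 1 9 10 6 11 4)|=9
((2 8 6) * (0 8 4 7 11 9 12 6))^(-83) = ((0 8)(2 4 7 11 9 12 6))^(-83) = (0 8)(2 4 7 11 9 12 6)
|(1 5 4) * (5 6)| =4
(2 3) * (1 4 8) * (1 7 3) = [0, 4, 1, 2, 8, 5, 6, 3, 7] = (1 4 8 7 3 2)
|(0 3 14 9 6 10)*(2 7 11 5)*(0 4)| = 28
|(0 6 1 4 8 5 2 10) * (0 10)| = 7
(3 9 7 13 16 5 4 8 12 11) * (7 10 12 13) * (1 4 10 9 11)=(1 4 8 13 16 5 10 12)(3 11)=[0, 4, 2, 11, 8, 10, 6, 7, 13, 9, 12, 3, 1, 16, 14, 15, 5]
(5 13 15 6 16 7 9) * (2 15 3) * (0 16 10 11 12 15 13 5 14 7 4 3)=[16, 1, 13, 2, 3, 5, 10, 9, 8, 14, 11, 12, 15, 0, 7, 6, 4]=(0 16 4 3 2 13)(6 10 11 12 15)(7 9 14)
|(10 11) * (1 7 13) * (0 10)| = 3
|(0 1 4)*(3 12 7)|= |(0 1 4)(3 12 7)|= 3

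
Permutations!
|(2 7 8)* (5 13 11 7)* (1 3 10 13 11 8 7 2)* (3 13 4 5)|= 6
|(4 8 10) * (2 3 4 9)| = 6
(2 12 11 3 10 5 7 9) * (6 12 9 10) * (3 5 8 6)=(2 9)(5 7 10 8 6 12 11)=[0, 1, 9, 3, 4, 7, 12, 10, 6, 2, 8, 5, 11]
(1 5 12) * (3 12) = (1 5 3 12) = [0, 5, 2, 12, 4, 3, 6, 7, 8, 9, 10, 11, 1]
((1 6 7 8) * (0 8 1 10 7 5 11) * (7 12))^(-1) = (0 11 5 6 1 7 12 10 8)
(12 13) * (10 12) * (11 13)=[0, 1, 2, 3, 4, 5, 6, 7, 8, 9, 12, 13, 11, 10]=(10 12 11 13)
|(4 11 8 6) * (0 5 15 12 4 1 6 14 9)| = 18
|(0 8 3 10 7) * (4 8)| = 6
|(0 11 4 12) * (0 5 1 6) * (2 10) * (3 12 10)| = |(0 11 4 10 2 3 12 5 1 6)| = 10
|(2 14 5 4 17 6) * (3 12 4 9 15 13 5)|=|(2 14 3 12 4 17 6)(5 9 15 13)|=28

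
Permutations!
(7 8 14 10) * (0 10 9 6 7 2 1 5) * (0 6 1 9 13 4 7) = (0 10 2 9 1 5 6)(4 7 8 14 13) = [10, 5, 9, 3, 7, 6, 0, 8, 14, 1, 2, 11, 12, 4, 13]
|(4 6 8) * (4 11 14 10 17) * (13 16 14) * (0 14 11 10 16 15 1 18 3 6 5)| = 15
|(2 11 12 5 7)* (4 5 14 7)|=|(2 11 12 14 7)(4 5)|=10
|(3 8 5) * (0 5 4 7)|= |(0 5 3 8 4 7)|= 6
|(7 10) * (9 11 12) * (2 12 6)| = |(2 12 9 11 6)(7 10)| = 10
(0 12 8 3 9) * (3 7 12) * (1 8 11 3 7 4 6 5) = [7, 8, 2, 9, 6, 1, 5, 12, 4, 0, 10, 3, 11] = (0 7 12 11 3 9)(1 8 4 6 5)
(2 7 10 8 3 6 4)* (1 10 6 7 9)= (1 10 8 3 7 6 4 2 9)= [0, 10, 9, 7, 2, 5, 4, 6, 3, 1, 8]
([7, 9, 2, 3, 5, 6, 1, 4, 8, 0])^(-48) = (0 7 4 5 6 1 9)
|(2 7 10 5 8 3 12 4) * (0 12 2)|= |(0 12 4)(2 7 10 5 8 3)|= 6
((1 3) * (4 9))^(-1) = ((1 3)(4 9))^(-1) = (1 3)(4 9)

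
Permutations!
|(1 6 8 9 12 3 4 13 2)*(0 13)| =10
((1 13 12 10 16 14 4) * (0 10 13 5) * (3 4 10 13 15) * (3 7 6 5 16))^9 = (0 12 7 5 13 15 6)(1 10)(3 16)(4 14)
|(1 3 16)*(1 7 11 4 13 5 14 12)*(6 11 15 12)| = 6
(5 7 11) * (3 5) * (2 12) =[0, 1, 12, 5, 4, 7, 6, 11, 8, 9, 10, 3, 2] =(2 12)(3 5 7 11)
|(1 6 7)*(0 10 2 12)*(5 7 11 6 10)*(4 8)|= |(0 5 7 1 10 2 12)(4 8)(6 11)|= 14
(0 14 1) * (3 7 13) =(0 14 1)(3 7 13) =[14, 0, 2, 7, 4, 5, 6, 13, 8, 9, 10, 11, 12, 3, 1]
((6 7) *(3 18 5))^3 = ((3 18 5)(6 7))^3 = (18)(6 7)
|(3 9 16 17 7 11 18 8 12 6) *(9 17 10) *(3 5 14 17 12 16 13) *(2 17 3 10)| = 105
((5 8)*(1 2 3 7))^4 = (8)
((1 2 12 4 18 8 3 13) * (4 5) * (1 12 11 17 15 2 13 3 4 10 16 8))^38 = (1 12 10 8 18 13 5 16 4)(2 17)(11 15)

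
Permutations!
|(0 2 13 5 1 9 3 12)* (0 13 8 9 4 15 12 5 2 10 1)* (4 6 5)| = |(0 10 1 6 5)(2 8 9 3 4 15 12 13)| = 40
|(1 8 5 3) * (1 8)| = 3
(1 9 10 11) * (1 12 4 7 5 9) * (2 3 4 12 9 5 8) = (12)(2 3 4 7 8)(9 10 11) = [0, 1, 3, 4, 7, 5, 6, 8, 2, 10, 11, 9, 12]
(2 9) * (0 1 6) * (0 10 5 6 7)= (0 1 7)(2 9)(5 6 10)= [1, 7, 9, 3, 4, 6, 10, 0, 8, 2, 5]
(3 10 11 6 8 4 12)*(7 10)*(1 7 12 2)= (1 7 10 11 6 8 4 2)(3 12)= [0, 7, 1, 12, 2, 5, 8, 10, 4, 9, 11, 6, 3]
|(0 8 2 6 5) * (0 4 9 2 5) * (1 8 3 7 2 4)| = 30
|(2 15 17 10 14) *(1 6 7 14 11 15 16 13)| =|(1 6 7 14 2 16 13)(10 11 15 17)| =28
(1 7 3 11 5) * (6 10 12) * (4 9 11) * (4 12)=(1 7 3 12 6 10 4 9 11 5)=[0, 7, 2, 12, 9, 1, 10, 3, 8, 11, 4, 5, 6]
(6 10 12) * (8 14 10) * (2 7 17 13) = (2 7 17 13)(6 8 14 10 12) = [0, 1, 7, 3, 4, 5, 8, 17, 14, 9, 12, 11, 6, 2, 10, 15, 16, 13]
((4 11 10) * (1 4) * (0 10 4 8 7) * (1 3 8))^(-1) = (0 7 8 3 10)(4 11)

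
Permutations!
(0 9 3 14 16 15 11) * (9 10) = (0 10 9 3 14 16 15 11) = [10, 1, 2, 14, 4, 5, 6, 7, 8, 3, 9, 0, 12, 13, 16, 11, 15]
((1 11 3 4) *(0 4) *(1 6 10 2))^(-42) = (0 11 2 6)(1 10 4 3) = ((0 4 6 10 2 1 11 3))^(-42)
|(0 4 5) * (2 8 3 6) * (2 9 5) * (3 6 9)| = |(0 4 2 8 6 3 9 5)| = 8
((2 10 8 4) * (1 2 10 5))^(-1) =(1 5 2)(4 8 10)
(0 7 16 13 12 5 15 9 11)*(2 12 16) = (0 7 2 12 5 15 9 11)(13 16) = [7, 1, 12, 3, 4, 15, 6, 2, 8, 11, 10, 0, 5, 16, 14, 9, 13]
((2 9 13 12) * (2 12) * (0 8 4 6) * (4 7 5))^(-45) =(13)(0 5)(4 8)(6 7) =((0 8 7 5 4 6)(2 9 13))^(-45)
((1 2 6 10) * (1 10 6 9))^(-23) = ((10)(1 2 9))^(-23) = (10)(1 2 9)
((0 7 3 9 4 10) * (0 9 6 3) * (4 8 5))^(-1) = ((0 7)(3 6)(4 10 9 8 5))^(-1) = (0 7)(3 6)(4 5 8 9 10)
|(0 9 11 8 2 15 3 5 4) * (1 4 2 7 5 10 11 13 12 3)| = 14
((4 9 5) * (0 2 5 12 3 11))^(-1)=((0 2 5 4 9 12 3 11))^(-1)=(0 11 3 12 9 4 5 2)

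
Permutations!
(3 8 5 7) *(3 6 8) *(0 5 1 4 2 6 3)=(0 5 7 3)(1 4 2 6 8)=[5, 4, 6, 0, 2, 7, 8, 3, 1]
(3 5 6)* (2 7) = [0, 1, 7, 5, 4, 6, 3, 2] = (2 7)(3 5 6)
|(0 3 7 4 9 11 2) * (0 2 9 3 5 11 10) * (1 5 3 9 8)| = 12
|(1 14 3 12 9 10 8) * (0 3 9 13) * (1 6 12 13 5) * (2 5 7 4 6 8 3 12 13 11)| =|(0 12 7 4 6 13)(1 14 9 10 3 11 2 5)| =24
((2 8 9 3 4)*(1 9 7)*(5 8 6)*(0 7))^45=(0 4)(1 6)(2 7)(3 8)(5 9)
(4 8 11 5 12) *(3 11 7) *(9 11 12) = (3 12 4 8 7)(5 9 11) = [0, 1, 2, 12, 8, 9, 6, 3, 7, 11, 10, 5, 4]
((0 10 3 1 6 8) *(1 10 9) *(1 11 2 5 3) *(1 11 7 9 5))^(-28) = (0 8 6 1 2 11 10 3 5) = ((0 5 3 10 11 2 1 6 8)(7 9))^(-28)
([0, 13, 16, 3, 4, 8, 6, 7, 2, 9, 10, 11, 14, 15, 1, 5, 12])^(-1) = [0, 14, 8, 3, 4, 15, 6, 7, 5, 9, 10, 11, 16, 1, 12, 13, 2]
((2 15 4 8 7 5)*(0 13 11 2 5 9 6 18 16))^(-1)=(0 16 18 6 9 7 8 4 15 2 11 13)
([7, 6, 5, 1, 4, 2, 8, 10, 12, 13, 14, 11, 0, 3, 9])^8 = [6, 9, 2, 14, 4, 5, 13, 8, 3, 7, 12, 11, 1, 10, 0]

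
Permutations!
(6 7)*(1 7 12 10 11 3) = (1 7 6 12 10 11 3) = [0, 7, 2, 1, 4, 5, 12, 6, 8, 9, 11, 3, 10]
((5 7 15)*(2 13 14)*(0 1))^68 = ((0 1)(2 13 14)(5 7 15))^68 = (2 14 13)(5 15 7)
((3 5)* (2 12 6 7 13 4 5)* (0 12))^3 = ((0 12 6 7 13 4 5 3 2))^3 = (0 7 5)(2 6 4)(3 12 13)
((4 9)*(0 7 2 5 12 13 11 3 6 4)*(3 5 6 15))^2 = (15)(0 2 4)(5 13)(6 9 7)(11 12)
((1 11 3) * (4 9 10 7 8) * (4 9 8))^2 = (1 3 11)(4 9 7 8 10)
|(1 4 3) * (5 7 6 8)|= 12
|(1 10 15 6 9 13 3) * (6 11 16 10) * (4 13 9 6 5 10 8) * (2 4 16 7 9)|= |(1 5 10 15 11 7 9 2 4 13 3)(8 16)|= 22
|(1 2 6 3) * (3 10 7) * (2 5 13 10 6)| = 6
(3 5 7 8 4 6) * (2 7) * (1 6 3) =(1 6)(2 7 8 4 3 5) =[0, 6, 7, 5, 3, 2, 1, 8, 4]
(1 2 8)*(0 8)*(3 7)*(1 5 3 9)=(0 8 5 3 7 9 1 2)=[8, 2, 0, 7, 4, 3, 6, 9, 5, 1]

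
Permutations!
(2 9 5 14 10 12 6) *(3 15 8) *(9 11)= (2 11 9 5 14 10 12 6)(3 15 8)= [0, 1, 11, 15, 4, 14, 2, 7, 3, 5, 12, 9, 6, 13, 10, 8]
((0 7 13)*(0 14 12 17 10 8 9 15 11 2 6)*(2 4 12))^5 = ((0 7 13 14 2 6)(4 12 17 10 8 9 15 11))^5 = (0 6 2 14 13 7)(4 9 17 11 8 12 15 10)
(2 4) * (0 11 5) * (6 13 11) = (0 6 13 11 5)(2 4) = [6, 1, 4, 3, 2, 0, 13, 7, 8, 9, 10, 5, 12, 11]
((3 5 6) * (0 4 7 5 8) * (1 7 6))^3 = (0 3 4 8 6)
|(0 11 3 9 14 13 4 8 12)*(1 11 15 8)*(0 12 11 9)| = |(0 15 8 11 3)(1 9 14 13 4)| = 5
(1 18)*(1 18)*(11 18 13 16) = (11 18 13 16) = [0, 1, 2, 3, 4, 5, 6, 7, 8, 9, 10, 18, 12, 16, 14, 15, 11, 17, 13]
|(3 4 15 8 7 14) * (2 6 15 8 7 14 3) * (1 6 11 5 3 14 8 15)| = 8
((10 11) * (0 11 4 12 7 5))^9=((0 11 10 4 12 7 5))^9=(0 10 12 5 11 4 7)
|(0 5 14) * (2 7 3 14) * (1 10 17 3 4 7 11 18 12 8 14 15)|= |(0 5 2 11 18 12 8 14)(1 10 17 3 15)(4 7)|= 40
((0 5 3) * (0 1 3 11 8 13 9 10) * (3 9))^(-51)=((0 5 11 8 13 3 1 9 10))^(-51)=(0 8 1)(3 10 11)(5 13 9)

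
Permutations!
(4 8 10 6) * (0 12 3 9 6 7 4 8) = (0 12 3 9 6 8 10 7 4) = [12, 1, 2, 9, 0, 5, 8, 4, 10, 6, 7, 11, 3]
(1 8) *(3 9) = (1 8)(3 9) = [0, 8, 2, 9, 4, 5, 6, 7, 1, 3]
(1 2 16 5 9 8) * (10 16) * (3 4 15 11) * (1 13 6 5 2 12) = (1 12)(2 10 16)(3 4 15 11)(5 9 8 13 6) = [0, 12, 10, 4, 15, 9, 5, 7, 13, 8, 16, 3, 1, 6, 14, 11, 2]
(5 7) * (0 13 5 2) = (0 13 5 7 2) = [13, 1, 0, 3, 4, 7, 6, 2, 8, 9, 10, 11, 12, 5]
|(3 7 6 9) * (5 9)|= |(3 7 6 5 9)|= 5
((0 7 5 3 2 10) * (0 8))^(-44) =(0 10 3 7 8 2 5)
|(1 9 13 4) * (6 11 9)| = |(1 6 11 9 13 4)| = 6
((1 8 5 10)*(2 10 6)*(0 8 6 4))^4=(10)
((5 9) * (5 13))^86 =((5 9 13))^86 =(5 13 9)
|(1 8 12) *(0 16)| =6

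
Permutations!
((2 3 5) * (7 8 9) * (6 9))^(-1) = (2 5 3)(6 8 7 9)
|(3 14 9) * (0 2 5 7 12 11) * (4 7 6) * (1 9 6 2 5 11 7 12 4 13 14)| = |(0 5 2 11)(1 9 3)(4 12 7)(6 13 14)| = 12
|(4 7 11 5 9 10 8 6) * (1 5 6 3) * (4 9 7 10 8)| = |(1 5 7 11 6 9 8 3)(4 10)| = 8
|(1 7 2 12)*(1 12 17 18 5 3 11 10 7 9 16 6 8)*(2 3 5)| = 60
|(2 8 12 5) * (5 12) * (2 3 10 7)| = 6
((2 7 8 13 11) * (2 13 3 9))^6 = (13)(2 7 8 3 9)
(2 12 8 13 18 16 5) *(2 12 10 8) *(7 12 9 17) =(2 10 8 13 18 16 5 9 17 7 12) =[0, 1, 10, 3, 4, 9, 6, 12, 13, 17, 8, 11, 2, 18, 14, 15, 5, 7, 16]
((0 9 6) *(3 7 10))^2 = (0 6 9)(3 10 7)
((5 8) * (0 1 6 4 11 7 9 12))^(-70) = (0 6 11 9)(1 4 7 12)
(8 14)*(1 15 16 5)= [0, 15, 2, 3, 4, 1, 6, 7, 14, 9, 10, 11, 12, 13, 8, 16, 5]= (1 15 16 5)(8 14)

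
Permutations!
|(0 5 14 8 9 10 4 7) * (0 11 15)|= |(0 5 14 8 9 10 4 7 11 15)|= 10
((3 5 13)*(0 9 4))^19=(0 9 4)(3 5 13)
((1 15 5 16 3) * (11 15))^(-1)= (1 3 16 5 15 11)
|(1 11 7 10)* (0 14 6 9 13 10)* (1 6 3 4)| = 28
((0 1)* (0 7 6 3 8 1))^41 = (1 7 6 3 8)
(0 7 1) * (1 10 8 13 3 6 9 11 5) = (0 7 10 8 13 3 6 9 11 5 1) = [7, 0, 2, 6, 4, 1, 9, 10, 13, 11, 8, 5, 12, 3]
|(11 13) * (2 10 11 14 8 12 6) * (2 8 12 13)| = |(2 10 11)(6 8 13 14 12)| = 15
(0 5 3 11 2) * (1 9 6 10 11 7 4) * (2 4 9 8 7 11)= (0 5 3 11 4 1 8 7 9 6 10 2)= [5, 8, 0, 11, 1, 3, 10, 9, 7, 6, 2, 4]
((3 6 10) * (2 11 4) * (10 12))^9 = ((2 11 4)(3 6 12 10))^9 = (3 6 12 10)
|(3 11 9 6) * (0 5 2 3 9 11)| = 4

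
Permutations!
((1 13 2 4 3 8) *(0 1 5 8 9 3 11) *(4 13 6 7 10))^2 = (13)(0 6 10 11 1 7 4)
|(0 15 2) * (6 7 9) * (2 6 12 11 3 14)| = |(0 15 6 7 9 12 11 3 14 2)| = 10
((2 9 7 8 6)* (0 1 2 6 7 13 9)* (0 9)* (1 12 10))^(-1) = ((0 12 10 1 2 9 13)(7 8))^(-1) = (0 13 9 2 1 10 12)(7 8)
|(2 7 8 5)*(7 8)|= 3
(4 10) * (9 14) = [0, 1, 2, 3, 10, 5, 6, 7, 8, 14, 4, 11, 12, 13, 9] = (4 10)(9 14)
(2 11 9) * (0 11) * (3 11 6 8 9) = [6, 1, 0, 11, 4, 5, 8, 7, 9, 2, 10, 3] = (0 6 8 9 2)(3 11)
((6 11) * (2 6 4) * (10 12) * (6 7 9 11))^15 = ((2 7 9 11 4)(10 12))^15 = (10 12)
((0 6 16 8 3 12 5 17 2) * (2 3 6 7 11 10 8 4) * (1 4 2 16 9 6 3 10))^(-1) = (0 2 16 4 1 11 7)(3 8 10 17 5 12)(6 9)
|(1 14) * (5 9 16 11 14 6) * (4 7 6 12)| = |(1 12 4 7 6 5 9 16 11 14)| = 10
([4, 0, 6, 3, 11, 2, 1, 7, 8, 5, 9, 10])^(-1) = [1, 6, 5, 3, 0, 9, 2, 7, 8, 10, 11, 4]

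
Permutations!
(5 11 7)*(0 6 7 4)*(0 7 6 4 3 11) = (0 4 7 5)(3 11) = [4, 1, 2, 11, 7, 0, 6, 5, 8, 9, 10, 3]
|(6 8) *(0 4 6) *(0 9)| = |(0 4 6 8 9)| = 5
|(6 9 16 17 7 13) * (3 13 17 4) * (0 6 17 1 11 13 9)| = |(0 6)(1 11 13 17 7)(3 9 16 4)| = 20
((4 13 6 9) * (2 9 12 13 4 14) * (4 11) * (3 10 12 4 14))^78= (2 11 6 12 3)(4 13 10 9 14)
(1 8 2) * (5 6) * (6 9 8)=(1 6 5 9 8 2)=[0, 6, 1, 3, 4, 9, 5, 7, 2, 8]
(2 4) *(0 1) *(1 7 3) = (0 7 3 1)(2 4) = [7, 0, 4, 1, 2, 5, 6, 3]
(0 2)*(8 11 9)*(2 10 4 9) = [10, 1, 0, 3, 9, 5, 6, 7, 11, 8, 4, 2] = (0 10 4 9 8 11 2)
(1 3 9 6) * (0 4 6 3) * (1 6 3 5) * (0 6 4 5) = (0 5 1 6 4 3 9) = [5, 6, 2, 9, 3, 1, 4, 7, 8, 0]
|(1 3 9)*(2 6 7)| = |(1 3 9)(2 6 7)| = 3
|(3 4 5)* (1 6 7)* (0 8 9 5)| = 6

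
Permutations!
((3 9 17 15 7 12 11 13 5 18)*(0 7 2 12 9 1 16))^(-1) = ((0 7 9 17 15 2 12 11 13 5 18 3 1 16))^(-1) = (0 16 1 3 18 5 13 11 12 2 15 17 9 7)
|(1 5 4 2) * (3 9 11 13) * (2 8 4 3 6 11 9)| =12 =|(1 5 3 2)(4 8)(6 11 13)|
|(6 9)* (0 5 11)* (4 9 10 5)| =7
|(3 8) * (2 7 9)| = |(2 7 9)(3 8)| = 6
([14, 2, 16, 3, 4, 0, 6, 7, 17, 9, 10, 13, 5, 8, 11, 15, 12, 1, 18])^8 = [16, 13, 8, 3, 4, 2, 6, 7, 14, 9, 10, 5, 1, 0, 12, 15, 17, 11, 18]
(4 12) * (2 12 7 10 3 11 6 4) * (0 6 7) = (0 6 4)(2 12)(3 11 7 10) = [6, 1, 12, 11, 0, 5, 4, 10, 8, 9, 3, 7, 2]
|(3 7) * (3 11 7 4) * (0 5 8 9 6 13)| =|(0 5 8 9 6 13)(3 4)(7 11)| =6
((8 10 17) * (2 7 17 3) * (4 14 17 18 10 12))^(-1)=(2 3 10 18 7)(4 12 8 17 14)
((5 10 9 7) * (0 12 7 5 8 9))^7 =(12)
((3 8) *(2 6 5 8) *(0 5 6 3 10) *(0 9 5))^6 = (5 10)(8 9)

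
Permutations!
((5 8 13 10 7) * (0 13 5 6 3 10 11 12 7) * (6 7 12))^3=((0 13 11 6 3 10)(5 8))^3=(0 6)(3 13)(5 8)(10 11)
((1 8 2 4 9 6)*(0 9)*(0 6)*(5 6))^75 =(0 9)(1 4)(2 6)(5 8)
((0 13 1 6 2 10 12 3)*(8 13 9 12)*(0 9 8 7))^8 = ((0 8 13 1 6 2 10 7)(3 9 12))^8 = (13)(3 12 9)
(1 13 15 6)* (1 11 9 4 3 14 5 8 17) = (1 13 15 6 11 9 4 3 14 5 8 17) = [0, 13, 2, 14, 3, 8, 11, 7, 17, 4, 10, 9, 12, 15, 5, 6, 16, 1]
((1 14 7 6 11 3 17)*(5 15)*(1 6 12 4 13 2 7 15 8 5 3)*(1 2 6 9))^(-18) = (17)(2 4 11 12 6 7 13)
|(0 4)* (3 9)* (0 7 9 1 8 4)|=6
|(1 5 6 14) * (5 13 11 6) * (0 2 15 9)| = 20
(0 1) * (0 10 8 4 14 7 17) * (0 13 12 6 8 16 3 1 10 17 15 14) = (0 10 16 3 1 17 13 12 6 8 4)(7 15 14) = [10, 17, 2, 1, 0, 5, 8, 15, 4, 9, 16, 11, 6, 12, 7, 14, 3, 13]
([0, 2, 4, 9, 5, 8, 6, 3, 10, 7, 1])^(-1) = [0, 10, 1, 7, 2, 4, 6, 9, 5, 3, 8]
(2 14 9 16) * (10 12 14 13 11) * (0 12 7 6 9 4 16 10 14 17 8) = (0 12 17 8)(2 13 11 14 4 16)(6 9 10 7) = [12, 1, 13, 3, 16, 5, 9, 6, 0, 10, 7, 14, 17, 11, 4, 15, 2, 8]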